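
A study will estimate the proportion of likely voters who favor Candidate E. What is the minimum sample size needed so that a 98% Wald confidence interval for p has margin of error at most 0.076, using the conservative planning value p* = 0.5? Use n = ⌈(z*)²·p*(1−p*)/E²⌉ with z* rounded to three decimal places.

z* = 2.326 at the 98% level.
p*(1−p*) = 0.50·0.50 = 0.2500.
Required n before rounding: 5.410276 × 0.2500 / 0.076² = 234.171.
Rounding up, n = 235.

n = 235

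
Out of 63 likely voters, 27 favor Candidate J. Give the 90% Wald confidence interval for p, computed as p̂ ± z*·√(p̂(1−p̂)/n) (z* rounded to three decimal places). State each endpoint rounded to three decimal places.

p̂ = 27/63 = 0.42857.
SE = √(p̂(1−p̂)/n) = √(0.244898/63) = 0.062348.
z* = 1.645 at the 90% level.
Margin = 1.645·0.062348 = 0.10256.
So the interval runs from 0.326 to 0.531.

(0.326, 0.531)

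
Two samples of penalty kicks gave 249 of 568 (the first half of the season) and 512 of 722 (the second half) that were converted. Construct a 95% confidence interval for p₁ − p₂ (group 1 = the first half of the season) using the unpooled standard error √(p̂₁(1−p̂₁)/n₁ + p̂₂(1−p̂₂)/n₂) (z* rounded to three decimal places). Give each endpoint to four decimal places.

(-0.3233, -0.2182)

p̂₁ = 249/568 = 0.43838, p̂₂ = 512/722 = 0.70914; p̂₁ − p̂₂ = -0.27076.
SE = √(0.000433456 + 0.000285679) = √0.000719135 = 0.026817.
z* = 1.960 at the 95% level. Margin = 1.960·0.026817 = 0.05256.
CI: -0.27076 ± 0.05256 = (-0.3233, -0.2182).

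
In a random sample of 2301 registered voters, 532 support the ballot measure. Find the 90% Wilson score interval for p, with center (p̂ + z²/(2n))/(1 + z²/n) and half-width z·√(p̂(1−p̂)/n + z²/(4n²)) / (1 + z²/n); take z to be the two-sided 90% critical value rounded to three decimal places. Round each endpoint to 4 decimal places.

p̂ = 532/2301 = 0.23120; z = 1.645, so z² = 2.706025.
1 + z²/n = 1.001176.
Adjusted center: (0.23120 + z²/(2n))/1.001176 = 0.23152.
Radicand: p̂(1−p̂)/n + z²/(4n²) = 0.000077248 + 0.000000128 = 0.000077376.
Half-width = z·√(radicand)/denom = 1.645·0.008796/1.001176 = 0.01445.
Interval: 0.23152 ± 0.01445 → (0.2171, 0.2460).

(0.2171, 0.2460)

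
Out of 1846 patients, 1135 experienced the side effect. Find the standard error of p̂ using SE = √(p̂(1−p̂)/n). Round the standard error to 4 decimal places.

SE = 0.0113

p̂ = 1135/1846 = 0.61484.
p̂(1−p̂) = 0.61484·0.38516 = 0.236812.
SE = √(0.236812/1846) = 0.0113.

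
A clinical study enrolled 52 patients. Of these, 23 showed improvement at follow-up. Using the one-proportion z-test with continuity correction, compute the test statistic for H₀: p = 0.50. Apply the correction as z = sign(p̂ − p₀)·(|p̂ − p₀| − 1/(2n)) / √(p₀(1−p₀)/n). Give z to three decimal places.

With x = 23 successes in n = 52, p̂ = 0.44231. p̂ − p₀ = -0.057692.
1/(2n) = 0.009615.
Corrected numerator: |-0.057692| − 0.009615 = 0.048077.
Under H₀, SE = √(p₀(1−p₀)/n) = √(0.50·0.50/52) = √0.004807692 = 0.069338.
z = −0.048077/0.069338 = -0.693.

z = -0.693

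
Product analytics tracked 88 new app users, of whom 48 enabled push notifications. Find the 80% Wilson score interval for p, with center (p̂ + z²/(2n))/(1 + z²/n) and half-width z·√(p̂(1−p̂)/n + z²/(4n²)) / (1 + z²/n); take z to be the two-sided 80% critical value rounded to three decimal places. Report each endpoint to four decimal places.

(0.4772, 0.6120)

Here p̂ = 48/88 = 0.54545 and z = 1.282 (z² = 1.643524).
Denominator 1 + z²/n = 1 + 1.643524/88 = 1.018676.
Adjusted center: (0.54545 + z²/(2n))/1.018676 = 0.54462.
Radicand: p̂(1−p̂)/n + z²/(4n²) = 0.002817431 + 0.000053058 = 0.002870489.
Half-width = 1.282·√0.002870489/1.018676 = 0.06743.
Interval: 0.54462 ± 0.06743 → (0.4772, 0.6120).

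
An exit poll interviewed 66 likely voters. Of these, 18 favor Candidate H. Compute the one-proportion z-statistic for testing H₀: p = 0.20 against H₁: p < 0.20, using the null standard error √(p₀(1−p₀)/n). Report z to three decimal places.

z = 1.477

Sample proportion p̂ = 18/66 = 0.27273.
SE₀ = √(0.20·0.80/66) = 0.049237.
z = (p̂ − p₀)/SE = (0.27273 − 0.20)/0.049237 = 1.477.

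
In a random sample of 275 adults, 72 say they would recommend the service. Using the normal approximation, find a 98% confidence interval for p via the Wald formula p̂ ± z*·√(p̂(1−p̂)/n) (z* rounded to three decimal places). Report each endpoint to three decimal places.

(0.200, 0.323)

With x = 72 successes in n = 275, p̂ = 0.26182.
SE = √(p̂(1−p̂)/n) = √(0.193269/275) = 0.026510.
The 98% critical value is z* = 2.326.
Margin of error: 2.326 × 0.026510 = 0.06166.
CI: 0.26182 ± 0.06166 = (0.200, 0.323).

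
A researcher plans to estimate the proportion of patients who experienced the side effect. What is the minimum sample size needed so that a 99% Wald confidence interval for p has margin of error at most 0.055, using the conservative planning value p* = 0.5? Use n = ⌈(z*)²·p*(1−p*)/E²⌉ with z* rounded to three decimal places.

n = 549

z* = 2.576 at the 99% level.
p*(1−p*) = 0.2500.
Required n before rounding: 6.635776 × 0.2500 / 0.055² = 548.411.
Rounding up, n = 549.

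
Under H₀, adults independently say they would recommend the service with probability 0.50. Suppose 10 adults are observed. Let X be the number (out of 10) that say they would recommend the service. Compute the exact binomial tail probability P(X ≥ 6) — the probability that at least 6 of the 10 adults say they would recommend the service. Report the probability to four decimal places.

P = 0.3770

X ~ Binomial(n=10, p=0.50).
P(X ≥ 6) = Σ_{j=6}^{10} C(10,j)·0.50^j·0.50^{10−j}.
= 0.205078 + 0.117188 + 0.043945 + 0.009766 + 0.000977 = 0.3770.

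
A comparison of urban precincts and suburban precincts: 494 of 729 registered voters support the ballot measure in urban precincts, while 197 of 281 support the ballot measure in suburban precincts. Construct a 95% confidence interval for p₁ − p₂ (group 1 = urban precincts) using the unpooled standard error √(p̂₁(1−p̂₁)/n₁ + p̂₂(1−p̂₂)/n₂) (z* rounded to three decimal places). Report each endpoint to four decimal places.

p̂₁ = 0.67764, p̂₂ = 0.70107, so the observed difference is -0.02343.
SE = √(0.000299649 + 0.000745807) = √0.001045456 = 0.032334.
The 95% critical value is z* = 1.960. Margin of error = 0.06337.
So the interval runs from -0.0868 to 0.0399.

(-0.0868, 0.0399)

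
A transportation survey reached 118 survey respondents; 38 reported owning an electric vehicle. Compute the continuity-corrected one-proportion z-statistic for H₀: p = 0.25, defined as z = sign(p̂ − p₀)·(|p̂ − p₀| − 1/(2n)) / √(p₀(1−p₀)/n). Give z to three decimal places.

z = 1.701

p̂ = 38/118 = 0.32203. p̂ − p₀ = 0.072034.
1/(2n) = 0.004237.
Corrected numerator: |0.072034| − 0.004237 = 0.067797.
SE₀ = √(0.25·0.75/118) = 0.039862.
z = (+)0.067797/0.039862 = 1.701.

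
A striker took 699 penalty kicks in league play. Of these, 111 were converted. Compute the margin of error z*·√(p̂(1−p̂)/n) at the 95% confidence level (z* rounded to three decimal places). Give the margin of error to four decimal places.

Sample proportion p̂ = 111/699 = 0.15880.
SE = √(p̂(1−p̂)/n) = √(0.133581/699) = 0.013824.
z* = 1.960 at the 95% level.
So ME = 0.0271.

ME = 0.0271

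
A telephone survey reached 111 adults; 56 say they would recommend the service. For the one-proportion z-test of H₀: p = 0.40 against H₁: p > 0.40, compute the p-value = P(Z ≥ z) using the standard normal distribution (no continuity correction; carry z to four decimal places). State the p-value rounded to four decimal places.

p-value = 0.0123

The sample proportion is 56/111 = 0.50450.
Under H₀, SE = √(p₀(1−p₀)/n) = √(0.40·0.60/111) = √0.002162162 = 0.046499.
Test statistic (full precision, shown to 4 dp): z = (56/111 − 0.40)/SE₀ ≈ 2.2475.
p-value = P(Z ≥ z) with z = 2.2475 → 0.0123.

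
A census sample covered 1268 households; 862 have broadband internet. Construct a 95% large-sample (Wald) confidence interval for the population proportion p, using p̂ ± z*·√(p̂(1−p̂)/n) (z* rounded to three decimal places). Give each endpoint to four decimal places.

(0.6541, 0.7055)

Sample proportion p̂ = 862/1268 = 0.67981.
Standard error of p̂: √(0.217668/1268) = √0.000171663 = 0.013102.
The 95% critical value is z* = 1.960.
Margin of error: 1.960 × 0.013102 = 0.02568.
Interval: 0.67981 ± 0.02568 → (0.6541, 0.7055).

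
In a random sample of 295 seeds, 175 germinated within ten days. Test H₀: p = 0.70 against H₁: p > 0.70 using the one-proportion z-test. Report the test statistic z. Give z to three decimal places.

z = -4.002

p̂ = 175/295 = 0.59322.
Null standard error: √(0.70·0.30/295) = √0.000711864 = 0.026681.
Test statistic: z = -0.10678/0.026681 = -4.002.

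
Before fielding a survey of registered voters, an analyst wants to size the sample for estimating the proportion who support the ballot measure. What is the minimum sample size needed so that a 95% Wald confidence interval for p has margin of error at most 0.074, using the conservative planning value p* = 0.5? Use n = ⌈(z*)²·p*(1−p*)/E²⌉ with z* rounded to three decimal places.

n = 176

For 95% confidence, z* = 1.960.
p*(1−p*) = 0.50·0.50 = 0.2500.
Required n before rounding: 3.841600 × 0.2500 / 0.074² = 175.383.
⌈175.383⌉ = 176.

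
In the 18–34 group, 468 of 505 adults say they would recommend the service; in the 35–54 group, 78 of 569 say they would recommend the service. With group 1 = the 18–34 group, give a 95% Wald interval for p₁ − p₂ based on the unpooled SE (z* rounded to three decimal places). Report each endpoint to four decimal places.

(0.7534, 0.8259)

p̂₁ = 468/505 = 0.92673, p̂₂ = 78/569 = 0.13708; p̂₁ − p̂₂ = 0.78965.
SE = √(0.000134454 + 0.000207893) = √0.000342347 = 0.018503.
The 95% critical value is z* = 1.960. Margin of error = 0.03627.
CI: 0.78965 ± 0.03627 = (0.7534, 0.8259).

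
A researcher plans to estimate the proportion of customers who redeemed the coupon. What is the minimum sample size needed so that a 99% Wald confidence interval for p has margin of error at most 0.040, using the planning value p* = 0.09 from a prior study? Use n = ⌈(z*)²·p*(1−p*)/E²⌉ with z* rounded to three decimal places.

z* = 2.576 at the 99% level.
p*(1−p*) = 0.0819.
Required n before rounding: 6.635776 × 0.0819 / 0.040² = 339.669.
Rounding up, n = 340.

n = 340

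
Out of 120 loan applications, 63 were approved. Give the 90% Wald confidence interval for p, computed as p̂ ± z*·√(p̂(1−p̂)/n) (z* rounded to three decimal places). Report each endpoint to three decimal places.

(0.450, 0.600)

The sample proportion is 63/120 = 0.52500.
SE = √(p̂(1−p̂)/n) = √(0.249375/120) = 0.045586.
z* = 1.645 at the 90% level.
Margin of error: 1.645 × 0.045586 = 0.07499.
Interval: 0.52500 ± 0.07499 → (0.450, 0.600).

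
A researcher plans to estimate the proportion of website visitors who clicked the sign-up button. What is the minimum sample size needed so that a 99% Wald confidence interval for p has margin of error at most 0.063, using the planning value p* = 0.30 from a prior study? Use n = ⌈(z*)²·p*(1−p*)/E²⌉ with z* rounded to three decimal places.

n = 352

The 99% critical value is z* = 2.576.
p*(1−p*) = 0.2100.
Required n before rounding: 6.635776 × 0.2100 / 0.063² = 351.099.
Rounding up, n = 352.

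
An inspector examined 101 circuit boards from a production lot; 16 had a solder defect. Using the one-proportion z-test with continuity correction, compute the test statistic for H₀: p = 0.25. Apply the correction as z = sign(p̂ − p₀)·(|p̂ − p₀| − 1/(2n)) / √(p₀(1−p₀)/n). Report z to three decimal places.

The sample proportion is 16/101 = 0.15842. p̂ − p₀ = -0.091584.
Continuity correction 1/(2n) = 1/202 = 0.004950.
Corrected numerator: |-0.091584| − 0.004950 = 0.086634.
Null standard error: √(0.25·0.75/101) = √0.001856436 = 0.043086.
z = (−)0.086634/0.043086 = -2.011.

z = -2.011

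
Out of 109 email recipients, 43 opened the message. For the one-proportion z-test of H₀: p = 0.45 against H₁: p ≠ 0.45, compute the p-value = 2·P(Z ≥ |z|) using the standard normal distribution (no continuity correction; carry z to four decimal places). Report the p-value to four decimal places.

p-value = 0.2441

The sample proportion is 43/109 = 0.39450.
SE₀ = √(0.45·0.55/109) = 0.047651.
z = (p̂ − p₀)/SE = (43/109 − 0.45)/0.047651 ≈ -1.1648.
p-value = 2·P(Z ≥ |z|) with z = -1.1648 → 0.2441.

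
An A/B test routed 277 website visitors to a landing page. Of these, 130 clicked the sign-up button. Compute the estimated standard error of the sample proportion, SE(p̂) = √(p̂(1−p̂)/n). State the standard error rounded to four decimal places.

SE = 0.0300

The sample proportion is 130/277 = 0.46931.
p̂(1−p̂) = 0.46931·0.53069 = 0.249058.
Dividing by n and taking the root: √0.000899126 = 0.0300.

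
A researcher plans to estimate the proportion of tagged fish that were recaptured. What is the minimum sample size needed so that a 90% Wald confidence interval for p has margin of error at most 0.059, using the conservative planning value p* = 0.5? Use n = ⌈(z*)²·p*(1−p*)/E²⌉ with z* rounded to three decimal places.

z* = 1.645 at the 90% level.
p*(1−p*) = 0.50·0.50 = 0.2500.
(z*)²·p*(1−p*)/E² = 2.706025·0.2500/0.003481 = 194.343.
⌈194.343⌉ = 195.

n = 195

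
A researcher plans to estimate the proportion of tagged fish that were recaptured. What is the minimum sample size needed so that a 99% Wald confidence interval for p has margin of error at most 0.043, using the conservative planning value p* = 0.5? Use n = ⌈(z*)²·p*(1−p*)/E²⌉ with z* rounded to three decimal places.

n = 898

The 99% critical value is z* = 2.576.
p*(1−p*) = 0.2500.
(z*)²·p*(1−p*)/E² = 6.635776·0.2500/0.001849 = 897.211.
Rounding up, n = 898.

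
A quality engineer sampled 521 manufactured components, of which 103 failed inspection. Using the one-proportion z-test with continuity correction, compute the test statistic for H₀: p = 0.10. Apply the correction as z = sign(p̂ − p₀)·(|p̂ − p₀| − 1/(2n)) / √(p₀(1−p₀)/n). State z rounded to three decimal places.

z = 7.360

With x = 103 successes in n = 521, p̂ = 0.19770. p̂ − p₀ = 0.097697.
Continuity correction 1/(2n) = 1/1042 = 0.000960.
Corrected numerator: |0.097697| − 0.000960 = 0.096737.
Null standard error: √(0.10·0.90/521) = √0.000172745 = 0.013143.
z = +0.096737/0.013143 = 7.360.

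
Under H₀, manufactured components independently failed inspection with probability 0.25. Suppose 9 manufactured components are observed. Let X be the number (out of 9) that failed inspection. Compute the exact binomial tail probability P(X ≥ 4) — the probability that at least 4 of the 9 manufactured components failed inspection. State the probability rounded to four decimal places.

X ~ Binomial(n=9, p=0.25).
P(X ≥ 4) = Σ_{j=4}^{9} C(9,j)·0.25^j·0.75^{9−j}.
= 0.116798 + 0.038933 + 0.008652 + 0.001236 + 0.000103 + 0.000004 = 0.1657.

P = 0.1657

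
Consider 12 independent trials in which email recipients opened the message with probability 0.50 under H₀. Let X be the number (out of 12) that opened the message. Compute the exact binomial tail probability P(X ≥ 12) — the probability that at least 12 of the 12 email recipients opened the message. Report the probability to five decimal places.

X ~ Binomial(n=12, p=0.50).
P(X ≥ 12) = C(12,12)·0.50^12·0.50^0.
= 0.000244 = 0.00024.

P = 0.00024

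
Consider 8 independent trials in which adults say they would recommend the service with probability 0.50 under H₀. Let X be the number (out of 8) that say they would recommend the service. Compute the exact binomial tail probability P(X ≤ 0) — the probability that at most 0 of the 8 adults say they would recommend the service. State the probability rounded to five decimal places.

X ~ Binomial(n=8, p=0.50).
P(X ≤ 0) = C(8,0)·0.50^0·0.50^8.
= 0.003906 = 0.00391.

P = 0.00391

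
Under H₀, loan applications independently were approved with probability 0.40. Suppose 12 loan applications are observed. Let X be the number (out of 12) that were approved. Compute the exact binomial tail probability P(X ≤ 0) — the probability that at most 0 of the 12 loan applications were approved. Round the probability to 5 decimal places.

P = 0.00218

X ~ Binomial(n=12, p=0.40).
P(X ≤ 0) = C(12,0)·0.40^0·0.60^12.
= 0.002177 = 0.00218.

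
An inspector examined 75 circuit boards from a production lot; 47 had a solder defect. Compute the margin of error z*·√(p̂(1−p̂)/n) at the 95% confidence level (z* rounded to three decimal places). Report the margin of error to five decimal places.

With x = 47 successes in n = 75, p̂ = 0.62667.
SE(p̂) = √(0.62667·0.37333/75) = 0.055852.
z* = 1.960 at the 95% level.
ME = 1.960·0.055852 = 0.10947.

ME = 0.10947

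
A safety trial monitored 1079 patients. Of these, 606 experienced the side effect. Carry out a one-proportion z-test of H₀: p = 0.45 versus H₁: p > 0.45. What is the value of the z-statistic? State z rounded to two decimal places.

With x = 606 successes in n = 1079, p̂ = 0.56163.
SE₀ = √(0.45·0.55/1079) = 0.015145.
Test statistic: z = 0.11163/0.015145 = 7.37.

z = 7.37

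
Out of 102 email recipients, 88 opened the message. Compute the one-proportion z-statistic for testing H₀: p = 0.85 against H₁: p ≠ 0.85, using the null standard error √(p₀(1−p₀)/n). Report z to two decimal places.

With x = 88 successes in n = 102, p̂ = 0.86275.
Under H₀, SE = √(p₀(1−p₀)/n) = √(0.85·0.15/102) = √0.001250000 = 0.035355.
z = (0.86275 − 0.85)/0.035355 = 0.01275/0.035355 = 0.36.

z = 0.36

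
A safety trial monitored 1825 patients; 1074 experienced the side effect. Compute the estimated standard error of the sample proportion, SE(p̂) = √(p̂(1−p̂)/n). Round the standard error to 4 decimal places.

With x = 1074 successes in n = 1825, p̂ = 0.58849.
p̂(1−p̂) = 0.242170.
SE = √(0.242170/1825) = √0.000132696 = 0.0115.

SE = 0.0115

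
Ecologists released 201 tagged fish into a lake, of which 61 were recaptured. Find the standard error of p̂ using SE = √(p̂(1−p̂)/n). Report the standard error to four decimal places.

p̂ = 61/201 = 0.30348.
p̂(1−p̂) = 0.211380.
SE = √(0.211380/201) = 0.0324.

SE = 0.0324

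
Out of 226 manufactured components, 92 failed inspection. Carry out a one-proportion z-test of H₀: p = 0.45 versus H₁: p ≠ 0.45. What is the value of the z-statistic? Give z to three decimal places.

The sample proportion is 92/226 = 0.40708.
SE₀ = √(0.45·0.55/226) = 0.033093.
z = (0.40708 − 0.45)/0.033093 = -0.04292/0.033093 = -1.297.

z = -1.297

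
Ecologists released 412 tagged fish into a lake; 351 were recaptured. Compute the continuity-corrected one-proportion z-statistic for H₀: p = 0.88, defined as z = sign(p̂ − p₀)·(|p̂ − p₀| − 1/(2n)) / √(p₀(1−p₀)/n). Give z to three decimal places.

p̂ = 351/412 = 0.85194. p̂ − p₀ = -0.028058.
Continuity correction 1/(2n) = 1/824 = 0.001214.
Corrected numerator: |-0.028058| − 0.001214 = 0.026844.
Under H₀, SE = √(p₀(1−p₀)/n) = √(0.88·0.12/412) = √0.000256311 = 0.016010.
z = (−)0.026844/0.016010 = -1.677.

z = -1.677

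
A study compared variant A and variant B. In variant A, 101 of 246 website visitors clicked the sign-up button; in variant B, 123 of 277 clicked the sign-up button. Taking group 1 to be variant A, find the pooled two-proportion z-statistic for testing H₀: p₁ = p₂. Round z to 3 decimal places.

z = -0.772

Sample proportions: p̂₁ = 101/246 = 0.41057 and p̂₂ = 123/277 = 0.44404.
Pooled p̂ = (101+123)/(246+277) = 224/523 = 0.42830.
Pooled SE = √[0.2448589·0.00767515] ≈ 0.043351.
z = (p̂₁ − p̂₂)/SE = (0.41057 − 0.44404)/0.043351 = -0.03347/0.043351 = -0.772.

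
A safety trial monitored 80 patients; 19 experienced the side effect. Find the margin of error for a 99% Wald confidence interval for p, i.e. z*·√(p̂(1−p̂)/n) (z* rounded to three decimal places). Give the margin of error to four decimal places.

ME = 0.1226

p̂ = 19/80 = 0.23750.
SE = √(p̂(1−p̂)/n) = √(0.181094/80) = 0.047578.
z* = 2.576 at the 99% level.
ME = 2.576·0.047578 = 0.1226.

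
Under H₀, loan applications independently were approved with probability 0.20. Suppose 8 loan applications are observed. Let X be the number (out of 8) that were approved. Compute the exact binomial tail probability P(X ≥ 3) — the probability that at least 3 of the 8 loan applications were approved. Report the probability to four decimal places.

X is binomial with n = 8 and p = 0.20.
P(X ≥ 3) = Σ_{j=3}^{8} C(8,j)·0.20^j·0.80^{8−j}.
= 0.146801 + 0.045875 + 0.009175 + 0.001147 + 0.000082 + 0.000003 = 0.2031.

P = 0.2031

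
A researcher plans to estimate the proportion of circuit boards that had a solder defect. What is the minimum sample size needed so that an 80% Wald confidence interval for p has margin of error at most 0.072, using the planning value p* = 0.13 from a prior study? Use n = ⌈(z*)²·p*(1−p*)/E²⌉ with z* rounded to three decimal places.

For 80% confidence, z* = 1.282.
p*(1−p*) = 0.13·0.87 = 0.1131.
(z*)²·p*(1−p*)/E² = 1.643524·0.1131/0.005184 = 35.857.
Rounding up, n = 36.

n = 36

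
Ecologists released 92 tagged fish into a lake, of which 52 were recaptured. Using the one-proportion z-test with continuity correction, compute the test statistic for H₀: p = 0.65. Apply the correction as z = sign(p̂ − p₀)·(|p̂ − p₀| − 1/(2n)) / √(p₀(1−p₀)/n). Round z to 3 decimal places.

z = -1.596

The sample proportion is 52/92 = 0.56522. p̂ − p₀ = -0.084783.
1/(2n) = 0.005435.
Corrected numerator: |-0.084783| − 0.005435 = 0.079348.
Null standard error: √(0.65·0.35/92) = √0.002472826 = 0.049728.
z = −0.079348/0.049728 = -1.596.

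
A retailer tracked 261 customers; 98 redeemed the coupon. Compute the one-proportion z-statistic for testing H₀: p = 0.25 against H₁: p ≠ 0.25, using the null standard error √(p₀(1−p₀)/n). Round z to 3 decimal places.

z = 4.682

The sample proportion is 98/261 = 0.37548.
Null standard error: √(0.25·0.75/261) = √0.000718391 = 0.026803.
z = (p̂ − p₀)/SE = (0.37548 − 0.25)/0.026803 = 4.682.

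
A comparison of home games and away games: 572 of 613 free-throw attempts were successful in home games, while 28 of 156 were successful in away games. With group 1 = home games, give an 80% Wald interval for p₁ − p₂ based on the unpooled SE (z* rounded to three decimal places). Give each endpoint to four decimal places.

p̂₁ = 0.93312, p̂₂ = 0.17949, so the observed difference is 0.75363.
SE = √(0.000101812 + 0.000944048) = √0.001045860 = 0.032340.
For 80% confidence, z* = 1.282. Margin of error = 0.04146.
CI: 0.75363 ± 0.04146 = (0.7122, 0.7951).

(0.7122, 0.7951)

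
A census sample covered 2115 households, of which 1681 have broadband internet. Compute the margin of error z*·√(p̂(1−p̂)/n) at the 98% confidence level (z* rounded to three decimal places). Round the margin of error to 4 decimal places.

The sample proportion is 1681/2115 = 0.79480.
SE = √(p̂(1−p̂)/n) = √(0.163094/2115) = 0.008781.
The 98% critical value is z* = 2.326.
Margin of error = z*·SE = 2.326 × 0.008781 = 0.0204.

ME = 0.0204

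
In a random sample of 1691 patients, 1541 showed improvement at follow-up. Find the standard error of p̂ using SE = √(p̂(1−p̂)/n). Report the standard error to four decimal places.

Sample proportion p̂ = 1541/1691 = 0.91130.
p̂(1−p̂) = 0.91130·0.08870 = 0.080832.
SE = √(0.080832/1691) = √0.000047801 = 0.0069.

SE = 0.0069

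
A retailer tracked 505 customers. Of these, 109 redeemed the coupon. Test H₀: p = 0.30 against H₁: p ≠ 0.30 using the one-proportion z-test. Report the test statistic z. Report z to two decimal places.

z = -4.13

Sample proportion p̂ = 109/505 = 0.21584.
Null standard error: √(0.30·0.70/505) = √0.000415842 = 0.020392.
z = (p̂ − p₀)/SE = (0.21584 − 0.30)/0.020392 = -4.13.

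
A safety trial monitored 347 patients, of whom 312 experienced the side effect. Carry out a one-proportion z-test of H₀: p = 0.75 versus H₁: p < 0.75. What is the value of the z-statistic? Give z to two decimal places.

z = 6.42

p̂ = 312/347 = 0.89914.
SE₀ = √(0.75·0.25/347) = 0.023245.
Test statistic: z = 0.14914/0.023245 = 6.42.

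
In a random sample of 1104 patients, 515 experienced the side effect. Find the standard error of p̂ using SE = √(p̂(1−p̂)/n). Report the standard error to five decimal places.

p̂ = 515/1104 = 0.46649.
p̂(1−p̂) = 0.46649·0.53351 = 0.248877.
Dividing by n and taking the root: √0.000225432 = 0.01501.

SE = 0.01501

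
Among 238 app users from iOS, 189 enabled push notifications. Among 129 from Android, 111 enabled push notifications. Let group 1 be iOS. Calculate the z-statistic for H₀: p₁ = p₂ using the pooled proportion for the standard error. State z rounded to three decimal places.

z = -1.571

p̂₁ = 189/238 = 0.79412, p̂₂ = 111/129 = 0.86047.
Pooling: p̂ = 300/367 = 0.81744.
Pooled SE = √[0.1492327·0.01195362] ≈ 0.042236.
z = -0.06635/0.042236 = -1.571.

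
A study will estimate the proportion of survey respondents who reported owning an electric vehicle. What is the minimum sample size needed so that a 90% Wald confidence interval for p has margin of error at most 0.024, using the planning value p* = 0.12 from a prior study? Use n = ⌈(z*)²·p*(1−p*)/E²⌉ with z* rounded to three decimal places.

n = 497

z* = 1.645 at the 90% level.
p*(1−p*) = 0.12·0.88 = 0.1056.
(z*)²·p*(1−p*)/E² = 2.706025·0.1056/0.000576 = 496.105.
Rounding up, n = 497.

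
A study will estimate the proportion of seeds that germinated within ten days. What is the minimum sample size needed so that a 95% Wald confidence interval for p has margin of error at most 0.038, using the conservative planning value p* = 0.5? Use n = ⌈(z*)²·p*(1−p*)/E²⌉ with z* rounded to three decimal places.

n = 666

For 95% confidence, z* = 1.960.
p*(1−p*) = 0.2500.
(z*)²·p*(1−p*)/E² = 3.841600·0.2500/0.001444 = 665.097.
⌈665.097⌉ = 666.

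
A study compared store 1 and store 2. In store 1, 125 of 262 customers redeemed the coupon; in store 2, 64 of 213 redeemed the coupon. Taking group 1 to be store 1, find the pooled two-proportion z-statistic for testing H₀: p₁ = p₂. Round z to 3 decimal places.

z = 3.911

Sample proportions: p̂₁ = 125/262 = 0.47710 and p̂₂ = 64/213 = 0.30047.
Pooling: p̂ = 189/475 = 0.39789.
SE = √[p̂(1−p̂)(1/n₁+1/n₂)] = √[0.39789·0.60211·(1/262+1/213)] ≈ 0.045157.
z = 0.17663/0.045157 = 3.911.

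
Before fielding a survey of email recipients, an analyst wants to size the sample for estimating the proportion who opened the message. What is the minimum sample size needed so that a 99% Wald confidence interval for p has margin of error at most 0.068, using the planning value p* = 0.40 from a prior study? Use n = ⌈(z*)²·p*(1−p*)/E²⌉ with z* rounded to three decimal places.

The 99% critical value is z* = 2.576.
p*(1−p*) = 0.40·0.60 = 0.2400.
(z*)²·p*(1−p*)/E² = 6.635776·0.2400/0.004624 = 344.417.
⌈344.417⌉ = 345.

n = 345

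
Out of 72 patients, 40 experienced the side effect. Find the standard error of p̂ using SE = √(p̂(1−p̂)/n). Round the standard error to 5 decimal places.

SE = 0.05856

Sample proportion p̂ = 40/72 = 0.55556.
p̂(1−p̂) = 0.55556·0.44444 = 0.246913.
Dividing by n and taking the root: √0.003429347 = 0.05856.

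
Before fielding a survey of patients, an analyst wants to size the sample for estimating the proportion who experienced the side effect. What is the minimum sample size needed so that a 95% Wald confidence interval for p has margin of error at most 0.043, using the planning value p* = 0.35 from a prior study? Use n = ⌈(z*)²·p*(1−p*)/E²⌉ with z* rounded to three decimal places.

z* = 1.960 at the 95% level.
p*(1−p*) = 0.35·0.65 = 0.2275.
Required n before rounding: 3.841600 × 0.2275 / 0.043² = 472.668.
Rounding up, n = 473.

n = 473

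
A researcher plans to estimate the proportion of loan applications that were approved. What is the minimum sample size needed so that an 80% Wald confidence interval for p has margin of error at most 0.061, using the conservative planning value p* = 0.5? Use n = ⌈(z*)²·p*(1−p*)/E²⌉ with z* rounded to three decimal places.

The 80% critical value is z* = 1.282.
p*(1−p*) = 0.50·0.50 = 0.2500.
Required n before rounding: 1.643524 × 0.2500 / 0.061² = 110.422.
⌈110.422⌉ = 111.

n = 111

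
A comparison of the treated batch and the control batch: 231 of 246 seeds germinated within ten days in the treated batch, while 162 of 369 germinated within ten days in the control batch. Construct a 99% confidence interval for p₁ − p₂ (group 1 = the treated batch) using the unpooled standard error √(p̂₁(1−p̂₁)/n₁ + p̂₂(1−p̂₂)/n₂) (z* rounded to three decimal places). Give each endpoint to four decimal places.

(0.4227, 0.5773)

p̂₁ = 231/246 = 0.93902, p̂₂ = 162/369 = 0.43902; p̂₁ − p̂₂ = 0.50000.
SE = √(0.000232754 + 0.000667431) = √0.000900185 = 0.030003.
The 99% critical value is z* = 2.576. Margin of error = 0.07729.
CI: 0.50000 ± 0.07729 = (0.4227, 0.5773).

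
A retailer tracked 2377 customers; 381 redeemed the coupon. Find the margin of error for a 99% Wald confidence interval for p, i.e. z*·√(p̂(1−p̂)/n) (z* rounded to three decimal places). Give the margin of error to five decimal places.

ME = 0.01938

Sample proportion p̂ = 381/2377 = 0.16029.
Standard error of p̂: √(0.134594/2377) = √0.000056624 = 0.007525.
The 99% critical value is z* = 2.576.
So ME = 0.01938.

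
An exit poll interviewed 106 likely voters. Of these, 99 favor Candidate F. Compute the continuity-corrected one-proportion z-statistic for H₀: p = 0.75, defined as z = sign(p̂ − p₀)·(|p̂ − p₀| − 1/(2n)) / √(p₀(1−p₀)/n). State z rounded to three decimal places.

z = 4.262

The sample proportion is 99/106 = 0.93396. p̂ − p₀ = 0.183962.
1/(2n) = 0.004717.
Corrected numerator: |0.183962| − 0.004717 = 0.179245.
Null standard error: √(0.75·0.25/106) = √0.001768868 = 0.042058.
z = +0.179245/0.042058 = 4.262.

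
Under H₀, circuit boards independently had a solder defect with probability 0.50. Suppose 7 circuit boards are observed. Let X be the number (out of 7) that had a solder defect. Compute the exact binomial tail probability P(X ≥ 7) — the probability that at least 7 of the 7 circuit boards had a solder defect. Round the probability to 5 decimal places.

P = 0.00781

X ~ Binomial(n=7, p=0.50).
P(X ≥ 7) = C(7,7)·0.50^7·0.50^0.
= 0.007812 = 0.00781.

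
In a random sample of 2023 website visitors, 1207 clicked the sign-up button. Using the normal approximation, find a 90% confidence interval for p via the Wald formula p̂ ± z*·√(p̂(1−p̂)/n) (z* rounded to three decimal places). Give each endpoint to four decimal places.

(0.5787, 0.6146)

The sample proportion is 1207/2023 = 0.59664.
Standard error of p̂: √(0.240661/2023) = √0.000118962 = 0.010907.
For 90% confidence, z* = 1.645.
Margin of error: 1.645 × 0.010907 = 0.01794.
Interval: 0.59664 ± 0.01794 → (0.5787, 0.6146).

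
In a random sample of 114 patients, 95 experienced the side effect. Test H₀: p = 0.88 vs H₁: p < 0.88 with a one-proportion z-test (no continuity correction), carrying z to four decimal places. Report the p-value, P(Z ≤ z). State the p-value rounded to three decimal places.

p-value = 0.063

With x = 95 successes in n = 114, p̂ = 0.83333.
Null standard error: √(0.88·0.12/114) = √0.000926316 = 0.030435.
z = (p̂ − p₀)/SE = (95/114 − 0.88)/0.030435 ≈ -1.5333.
p-value = P(Z ≤ z) with z = -1.5333 → 0.063.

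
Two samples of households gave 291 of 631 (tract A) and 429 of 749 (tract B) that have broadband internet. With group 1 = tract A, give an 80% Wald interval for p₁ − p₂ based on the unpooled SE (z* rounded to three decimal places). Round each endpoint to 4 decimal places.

p̂₁ = 0.46117, p̂₂ = 0.57276, so the observed difference is -0.11159.
Unpooled SE = √(p̂₁(1−p̂₁)/n₁ + p̂₂(1−p̂₂)/n₂) = √(0.000393807 + 0.000326710) = 0.026842.
The 80% critical value is z* = 1.282. Margin of error = 0.03441.
CI: -0.11159 ± 0.03441 = (-0.1460, -0.0772).

(-0.1460, -0.0772)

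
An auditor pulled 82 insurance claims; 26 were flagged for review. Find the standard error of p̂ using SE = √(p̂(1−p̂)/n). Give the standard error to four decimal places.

SE = 0.0514

p̂ = 26/82 = 0.31707.
p̂(1−p̂) = 0.31707·0.68293 = 0.216537.
SE = √(0.216537/82) = 0.0514.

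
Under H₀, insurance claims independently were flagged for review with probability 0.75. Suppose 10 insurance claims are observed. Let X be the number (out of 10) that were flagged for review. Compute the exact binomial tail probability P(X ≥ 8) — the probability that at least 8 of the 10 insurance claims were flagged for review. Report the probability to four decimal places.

P = 0.5256

X is binomial with n = 10 and p = 0.75.
P(X ≥ 8) = C(10,8)·0.75^8·0.25^2 + C(10,9)·0.75^9·0.25^1 + C(10,10)·0.75^10·0.25^0.
= 0.281568 + 0.187712 + 0.056314 = 0.5256.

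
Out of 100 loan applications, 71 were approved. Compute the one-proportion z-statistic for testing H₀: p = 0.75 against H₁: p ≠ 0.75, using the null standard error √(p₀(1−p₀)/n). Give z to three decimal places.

Sample proportion p̂ = 71/100 = 0.71000.
SE₀ = √(0.75·0.25/100) = 0.043301.
z = (0.71000 − 0.75)/0.043301 = -0.04000/0.043301 = -0.924.

z = -0.924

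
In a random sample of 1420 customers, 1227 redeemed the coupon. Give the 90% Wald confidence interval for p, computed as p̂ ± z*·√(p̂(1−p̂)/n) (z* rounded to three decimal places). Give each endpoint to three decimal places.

(0.849, 0.879)

p̂ = 1227/1420 = 0.86408.
SE = √(p̂(1−p̂)/n) = √(0.117442/1420) = 0.009094.
z* = 1.645 at the 90% level.
Margin of error: 1.645 × 0.009094 = 0.01496.
So the interval runs from 0.849 to 0.879.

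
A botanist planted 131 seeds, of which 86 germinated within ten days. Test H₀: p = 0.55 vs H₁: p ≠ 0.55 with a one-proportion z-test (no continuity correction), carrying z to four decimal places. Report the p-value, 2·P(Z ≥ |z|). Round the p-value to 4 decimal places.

p-value = 0.0143

With x = 86 successes in n = 131, p̂ = 0.65649.
Null standard error: √(0.55·0.45/131) = √0.001889313 = 0.043466.
Test statistic (full precision, shown to 4 dp): z = (86/131 − 0.55)/SE₀ ≈ 2.4499.
From the standard normal, 2·P(Z ≥ |z|) = 0.0143.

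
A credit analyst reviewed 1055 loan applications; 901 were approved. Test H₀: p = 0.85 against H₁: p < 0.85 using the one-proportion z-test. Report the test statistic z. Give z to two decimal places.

Sample proportion p̂ = 901/1055 = 0.85403.
SE₀ = √(0.85·0.15/1055) = 0.010993.
Test statistic: z = 0.00403/0.010993 = 0.37.

z = 0.37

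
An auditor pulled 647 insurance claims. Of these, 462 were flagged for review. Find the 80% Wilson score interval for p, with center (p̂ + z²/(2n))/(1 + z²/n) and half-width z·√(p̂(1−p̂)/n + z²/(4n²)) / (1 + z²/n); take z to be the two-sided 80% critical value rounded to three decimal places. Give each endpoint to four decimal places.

p̂ = 462/647 = 0.71406; z = 1.282, so z² = 1.643524.
1 + z²/n = 1.002540.
Center = (0.71406 + 0.001270)/1.002540 = 0.71352.
Radicand: p̂(1−p̂)/n + z²/(4n²) = 0.000315574 + 0.000000982 = 0.000316556.
Half-width = z·√(radicand)/denom = 1.282·0.017792/1.002540 = 0.02275.
CI: 0.71352 ± 0.02275 = (0.6908, 0.7363).

(0.6908, 0.7363)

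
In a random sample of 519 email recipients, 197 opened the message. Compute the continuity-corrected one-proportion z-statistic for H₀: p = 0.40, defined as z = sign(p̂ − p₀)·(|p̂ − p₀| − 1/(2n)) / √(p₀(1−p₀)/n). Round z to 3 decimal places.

Sample proportion p̂ = 197/519 = 0.37958. p̂ − p₀ = -0.020424.
Continuity correction 1/(2n) = 1/1038 = 0.000963.
Corrected numerator: |-0.020424| − 0.000963 = 0.019461.
Under H₀, SE = √(p₀(1−p₀)/n) = √(0.40·0.60/519) = √0.000462428 = 0.021504.
z = (−)0.019461/0.021504 = -0.905.

z = -0.905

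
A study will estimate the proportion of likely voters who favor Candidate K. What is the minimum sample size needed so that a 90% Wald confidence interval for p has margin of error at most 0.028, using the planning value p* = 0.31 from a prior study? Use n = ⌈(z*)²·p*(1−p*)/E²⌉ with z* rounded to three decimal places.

For 90% confidence, z* = 1.645.
p*(1−p*) = 0.31·0.69 = 0.2139.
(z*)²·p*(1−p*)/E² = 2.706025·0.2139/0.000784 = 738.289.
⌈738.289⌉ = 739.

n = 739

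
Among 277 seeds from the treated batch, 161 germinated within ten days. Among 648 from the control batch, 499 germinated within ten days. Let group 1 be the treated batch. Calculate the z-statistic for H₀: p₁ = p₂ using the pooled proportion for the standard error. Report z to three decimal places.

Sample proportions: p̂₁ = 161/277 = 0.58123 and p̂₂ = 499/648 = 0.77006.
Pooling: p̂ = 660/925 = 0.71351.
SE = √[p̂(1−p̂)(1/n₁+1/n₂)] = √[0.71351·0.28649·(1/277+1/648)] ≈ 0.032456.
z = (p̂₁ − p̂₂)/SE = (0.58123 − 0.77006)/0.032456 = -0.18883/0.032456 = -5.818.

z = -5.818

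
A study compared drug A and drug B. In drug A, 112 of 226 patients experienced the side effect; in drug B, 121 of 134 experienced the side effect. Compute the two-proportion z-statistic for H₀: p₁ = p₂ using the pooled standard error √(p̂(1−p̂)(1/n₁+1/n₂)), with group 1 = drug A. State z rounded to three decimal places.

Sample proportions: p̂₁ = 112/226 = 0.49558 and p̂₂ = 121/134 = 0.90299.
Pooling: p̂ = 233/360 = 0.64722.
SE = √[p̂(1−p̂)(1/n₁+1/n₂)] = √[0.64722·0.35278·(1/226+1/134)] ≈ 0.052098.
z = -0.40741/0.052098 = -7.820.

z = -7.820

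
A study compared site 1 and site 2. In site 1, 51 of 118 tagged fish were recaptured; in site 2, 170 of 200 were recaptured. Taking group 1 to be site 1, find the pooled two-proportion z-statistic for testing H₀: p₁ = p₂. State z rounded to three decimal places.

p̂₁ = 51/118 = 0.43220, p̂₂ = 170/200 = 0.85000.
Pooling: p̂ = 221/318 = 0.69497.
SE = √[p̂(1−p̂)(1/n₁+1/n₂)] = √[0.69497·0.30503·(1/118+1/200)] ≈ 0.053446.
z = (p̂₁ − p̂₂)/SE = (0.43220 − 0.85000)/0.053446 = -0.41780/0.053446 = -7.817.

z = -7.817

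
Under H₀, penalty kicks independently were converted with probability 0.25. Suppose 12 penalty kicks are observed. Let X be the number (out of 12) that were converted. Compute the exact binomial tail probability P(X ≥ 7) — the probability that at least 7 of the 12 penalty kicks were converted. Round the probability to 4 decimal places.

X is binomial with n = 12 and p = 0.25.
P(X ≥ 7) = Σ_{j=7}^{12} C(12,j)·0.25^j·0.75^{12−j}.
= 0.011471 + 0.002390 + 0.000354 + 0.000035 + 0.000002 + 0.000000 = 0.0143.

P = 0.0143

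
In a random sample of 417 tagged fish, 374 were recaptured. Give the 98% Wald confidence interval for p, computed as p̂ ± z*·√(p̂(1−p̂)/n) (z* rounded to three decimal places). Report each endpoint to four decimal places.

The sample proportion is 374/417 = 0.89688.
SE = √(p̂(1−p̂)/n) = √(0.092484/417) = 0.014892.
The 98% critical value is z* = 2.326.
Margin of error: 2.326 × 0.014892 = 0.03464.
CI: 0.89688 ± 0.03464 = (0.8622, 0.9315).

(0.8622, 0.9315)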